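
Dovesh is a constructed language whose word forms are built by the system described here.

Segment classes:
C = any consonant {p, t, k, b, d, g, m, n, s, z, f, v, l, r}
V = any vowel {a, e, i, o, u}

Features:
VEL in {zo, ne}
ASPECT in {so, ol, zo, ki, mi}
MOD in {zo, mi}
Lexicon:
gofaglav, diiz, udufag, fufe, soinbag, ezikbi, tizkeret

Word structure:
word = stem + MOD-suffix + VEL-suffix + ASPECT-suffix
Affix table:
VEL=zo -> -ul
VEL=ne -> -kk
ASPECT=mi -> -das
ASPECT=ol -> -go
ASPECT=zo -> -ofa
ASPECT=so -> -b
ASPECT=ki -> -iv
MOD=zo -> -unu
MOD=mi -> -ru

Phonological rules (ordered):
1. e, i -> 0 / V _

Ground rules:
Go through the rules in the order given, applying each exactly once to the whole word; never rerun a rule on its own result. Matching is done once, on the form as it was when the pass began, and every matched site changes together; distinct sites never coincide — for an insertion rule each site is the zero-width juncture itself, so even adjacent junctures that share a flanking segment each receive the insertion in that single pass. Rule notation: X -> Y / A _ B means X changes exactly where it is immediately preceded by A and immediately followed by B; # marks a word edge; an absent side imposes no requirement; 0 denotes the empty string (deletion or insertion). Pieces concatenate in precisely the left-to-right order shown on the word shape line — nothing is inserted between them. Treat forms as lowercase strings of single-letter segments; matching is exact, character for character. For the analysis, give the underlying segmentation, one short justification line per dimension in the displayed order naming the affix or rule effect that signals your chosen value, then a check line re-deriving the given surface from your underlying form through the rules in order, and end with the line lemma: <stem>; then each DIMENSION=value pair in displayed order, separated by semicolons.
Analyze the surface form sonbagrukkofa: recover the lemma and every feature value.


underlying: soinbag-ru-kk-ofa
VEL=ne - signalled by the affix -kk
ASPECT=zo - signalled by the affix -ofa
MOD=mi - signalled by the affix -ru
check: soinbagrukkofa -> sonbagrukkofa
lemma: soinbag; VEL=ne; ASPECT=zo; MOD=mi


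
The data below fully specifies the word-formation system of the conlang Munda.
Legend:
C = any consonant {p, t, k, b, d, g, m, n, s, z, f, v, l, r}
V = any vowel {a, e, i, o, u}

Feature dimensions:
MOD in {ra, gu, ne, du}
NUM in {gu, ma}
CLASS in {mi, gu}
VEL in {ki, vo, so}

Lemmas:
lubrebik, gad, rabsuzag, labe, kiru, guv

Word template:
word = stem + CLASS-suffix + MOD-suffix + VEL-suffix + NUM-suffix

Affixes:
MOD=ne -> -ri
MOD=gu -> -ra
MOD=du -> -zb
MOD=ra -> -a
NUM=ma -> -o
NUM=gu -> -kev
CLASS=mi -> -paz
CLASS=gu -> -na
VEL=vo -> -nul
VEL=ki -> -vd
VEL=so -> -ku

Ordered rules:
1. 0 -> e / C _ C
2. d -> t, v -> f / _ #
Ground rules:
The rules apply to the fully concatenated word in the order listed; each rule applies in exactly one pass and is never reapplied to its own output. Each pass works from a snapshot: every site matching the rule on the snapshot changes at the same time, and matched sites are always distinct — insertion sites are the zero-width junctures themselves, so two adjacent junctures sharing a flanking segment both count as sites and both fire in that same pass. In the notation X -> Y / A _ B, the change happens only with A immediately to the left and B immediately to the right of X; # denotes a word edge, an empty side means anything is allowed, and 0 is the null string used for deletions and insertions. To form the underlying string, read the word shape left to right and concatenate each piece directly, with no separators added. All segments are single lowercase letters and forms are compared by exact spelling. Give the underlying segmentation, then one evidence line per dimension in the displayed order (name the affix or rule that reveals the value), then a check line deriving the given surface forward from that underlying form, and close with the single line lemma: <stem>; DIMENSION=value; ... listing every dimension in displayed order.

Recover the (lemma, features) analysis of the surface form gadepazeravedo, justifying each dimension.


underlying: gad-paz-ra-vd-o
MOD=gu - signalled by the affix -ra
NUM=ma - signalled by the affix -o
CLASS=mi - signalled by the affix -paz
VEL=ki - signalled by the affix -vd
check: gadpazravdo -> gadepazeravedo -> gadepazeravedo
lemma: gad; MOD=gu; NUM=ma; CLASS=mi; VEL=ki


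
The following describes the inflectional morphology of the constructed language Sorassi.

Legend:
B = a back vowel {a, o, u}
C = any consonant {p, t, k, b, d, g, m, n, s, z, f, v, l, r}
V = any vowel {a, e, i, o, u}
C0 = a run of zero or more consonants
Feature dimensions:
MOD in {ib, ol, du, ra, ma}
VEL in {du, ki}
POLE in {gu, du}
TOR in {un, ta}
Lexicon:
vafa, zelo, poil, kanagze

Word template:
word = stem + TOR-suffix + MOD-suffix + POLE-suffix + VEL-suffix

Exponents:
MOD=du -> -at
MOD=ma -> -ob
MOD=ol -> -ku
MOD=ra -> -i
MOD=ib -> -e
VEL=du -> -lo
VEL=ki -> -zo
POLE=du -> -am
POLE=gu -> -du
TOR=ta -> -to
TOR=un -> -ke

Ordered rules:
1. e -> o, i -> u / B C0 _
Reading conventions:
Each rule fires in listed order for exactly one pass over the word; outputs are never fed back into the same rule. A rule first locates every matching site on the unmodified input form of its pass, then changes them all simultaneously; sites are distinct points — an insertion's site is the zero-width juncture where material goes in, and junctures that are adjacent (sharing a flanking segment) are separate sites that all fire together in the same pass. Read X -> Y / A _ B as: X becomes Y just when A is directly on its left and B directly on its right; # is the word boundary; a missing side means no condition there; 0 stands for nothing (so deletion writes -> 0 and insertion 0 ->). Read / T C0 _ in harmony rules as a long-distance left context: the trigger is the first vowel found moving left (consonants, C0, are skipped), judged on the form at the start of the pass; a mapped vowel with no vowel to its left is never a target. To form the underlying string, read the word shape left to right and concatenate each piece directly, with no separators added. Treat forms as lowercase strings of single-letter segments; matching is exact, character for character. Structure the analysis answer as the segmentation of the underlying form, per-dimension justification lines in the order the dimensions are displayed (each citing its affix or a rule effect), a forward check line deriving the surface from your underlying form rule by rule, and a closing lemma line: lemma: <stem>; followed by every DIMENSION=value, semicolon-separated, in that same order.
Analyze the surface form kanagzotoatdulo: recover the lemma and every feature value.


underlying: kanagze-to-at-du-lo
MOD=du - signalled by the affix -at
VEL=du - signalled by the affix -lo
POLE=gu - signalled by the affix -du
TOR=ta - signalled by the affix -to
check: kanagzetoatdulo -> kanagzotoatdulo
lemma: kanagze; MOD=du; VEL=du; POLE=gu; TOR=ta


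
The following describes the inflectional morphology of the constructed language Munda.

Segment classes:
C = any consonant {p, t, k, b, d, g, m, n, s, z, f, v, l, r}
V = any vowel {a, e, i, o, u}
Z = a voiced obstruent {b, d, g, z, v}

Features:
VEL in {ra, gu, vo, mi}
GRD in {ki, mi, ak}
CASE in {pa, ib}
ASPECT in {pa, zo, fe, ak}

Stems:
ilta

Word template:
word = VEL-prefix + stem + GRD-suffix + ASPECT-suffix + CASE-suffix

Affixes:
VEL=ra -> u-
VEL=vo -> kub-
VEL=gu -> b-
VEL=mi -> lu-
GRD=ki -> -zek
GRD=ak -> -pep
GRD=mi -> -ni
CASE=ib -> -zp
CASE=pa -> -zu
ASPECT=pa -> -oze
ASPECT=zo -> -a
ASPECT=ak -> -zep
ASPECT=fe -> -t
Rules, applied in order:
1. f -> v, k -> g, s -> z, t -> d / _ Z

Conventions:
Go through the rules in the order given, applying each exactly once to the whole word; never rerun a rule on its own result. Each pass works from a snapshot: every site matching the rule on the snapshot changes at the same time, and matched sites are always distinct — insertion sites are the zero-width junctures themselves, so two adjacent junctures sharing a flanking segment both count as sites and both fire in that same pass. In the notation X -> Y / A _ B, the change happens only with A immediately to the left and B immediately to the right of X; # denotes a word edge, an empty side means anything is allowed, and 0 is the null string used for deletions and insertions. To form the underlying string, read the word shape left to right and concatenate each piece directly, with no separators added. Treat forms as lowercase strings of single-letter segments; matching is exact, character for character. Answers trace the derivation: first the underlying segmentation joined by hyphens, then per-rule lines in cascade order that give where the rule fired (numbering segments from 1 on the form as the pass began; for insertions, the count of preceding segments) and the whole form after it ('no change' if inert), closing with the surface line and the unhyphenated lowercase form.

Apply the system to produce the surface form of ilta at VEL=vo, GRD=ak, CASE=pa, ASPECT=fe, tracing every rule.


underlying: kub-ilta-pep-t-zu
1. f -> v, k -> g, s -> z, t -> d / _ Z: fires at position(s) 11: kubiltapepdzu
surface: kubiltapepdzu


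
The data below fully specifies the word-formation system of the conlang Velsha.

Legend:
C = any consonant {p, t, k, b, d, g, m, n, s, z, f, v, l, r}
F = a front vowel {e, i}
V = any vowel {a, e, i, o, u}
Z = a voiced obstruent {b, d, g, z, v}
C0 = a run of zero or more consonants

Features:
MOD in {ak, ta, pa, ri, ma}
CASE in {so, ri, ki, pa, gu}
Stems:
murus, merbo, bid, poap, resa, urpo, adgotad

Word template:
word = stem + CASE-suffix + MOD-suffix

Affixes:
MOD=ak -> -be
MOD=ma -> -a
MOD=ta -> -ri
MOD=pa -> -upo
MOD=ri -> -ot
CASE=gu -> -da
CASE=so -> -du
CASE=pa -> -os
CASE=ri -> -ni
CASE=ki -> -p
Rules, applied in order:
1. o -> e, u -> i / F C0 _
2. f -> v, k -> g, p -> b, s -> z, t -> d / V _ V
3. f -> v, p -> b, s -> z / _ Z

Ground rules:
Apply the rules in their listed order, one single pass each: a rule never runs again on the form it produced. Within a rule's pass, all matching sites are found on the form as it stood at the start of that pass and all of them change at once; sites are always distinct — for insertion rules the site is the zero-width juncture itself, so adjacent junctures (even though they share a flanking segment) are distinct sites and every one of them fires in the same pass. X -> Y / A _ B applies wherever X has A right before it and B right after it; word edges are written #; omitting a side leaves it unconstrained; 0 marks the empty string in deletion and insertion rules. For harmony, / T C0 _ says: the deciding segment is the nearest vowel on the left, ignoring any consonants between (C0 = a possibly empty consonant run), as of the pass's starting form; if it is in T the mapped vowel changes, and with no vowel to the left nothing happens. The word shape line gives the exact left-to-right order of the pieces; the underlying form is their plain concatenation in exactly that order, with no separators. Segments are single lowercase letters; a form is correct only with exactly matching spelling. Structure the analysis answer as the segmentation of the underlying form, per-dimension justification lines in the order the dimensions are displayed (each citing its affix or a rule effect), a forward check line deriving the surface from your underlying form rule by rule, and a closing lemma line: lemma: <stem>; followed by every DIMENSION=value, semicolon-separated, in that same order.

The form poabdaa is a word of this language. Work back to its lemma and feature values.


underlying: poap-da-a
MOD=ma - signalled by the affix -a
CASE=gu - signalled by the affix -da
check: poapdaa -> poapdaa -> poapdaa -> poabdaa
lemma: poap; MOD=ma; CASE=gu


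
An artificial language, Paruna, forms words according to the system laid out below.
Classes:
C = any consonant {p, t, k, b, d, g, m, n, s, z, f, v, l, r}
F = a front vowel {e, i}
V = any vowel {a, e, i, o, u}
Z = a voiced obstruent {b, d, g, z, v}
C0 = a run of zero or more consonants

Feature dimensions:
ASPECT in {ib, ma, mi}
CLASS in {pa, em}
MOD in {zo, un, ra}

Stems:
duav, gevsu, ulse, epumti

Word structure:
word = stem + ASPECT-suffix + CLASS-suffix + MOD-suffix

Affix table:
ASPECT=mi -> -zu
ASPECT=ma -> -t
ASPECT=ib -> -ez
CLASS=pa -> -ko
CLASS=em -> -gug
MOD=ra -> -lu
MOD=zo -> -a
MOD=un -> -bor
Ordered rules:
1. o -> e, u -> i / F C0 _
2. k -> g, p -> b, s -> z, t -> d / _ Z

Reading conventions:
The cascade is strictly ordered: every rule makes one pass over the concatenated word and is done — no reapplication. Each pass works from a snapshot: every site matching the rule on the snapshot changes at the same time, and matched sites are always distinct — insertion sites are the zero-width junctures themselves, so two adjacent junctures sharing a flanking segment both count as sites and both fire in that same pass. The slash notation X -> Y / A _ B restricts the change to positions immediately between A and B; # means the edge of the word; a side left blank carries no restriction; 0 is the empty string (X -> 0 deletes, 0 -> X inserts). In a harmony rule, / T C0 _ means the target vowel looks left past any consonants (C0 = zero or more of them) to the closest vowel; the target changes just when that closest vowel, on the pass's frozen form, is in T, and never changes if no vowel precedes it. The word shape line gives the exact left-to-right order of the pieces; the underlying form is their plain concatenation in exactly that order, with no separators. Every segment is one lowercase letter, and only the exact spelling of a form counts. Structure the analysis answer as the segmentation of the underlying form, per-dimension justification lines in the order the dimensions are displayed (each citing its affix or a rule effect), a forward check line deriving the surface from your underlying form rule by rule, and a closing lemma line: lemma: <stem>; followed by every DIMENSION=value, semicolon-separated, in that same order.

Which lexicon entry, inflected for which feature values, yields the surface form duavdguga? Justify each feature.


underlying: duav-t-gug-a
ASPECT=ma - signalled by the affix -t
CLASS=em - signalled by the affix -gug
MOD=zo - signalled by the affix -a
check: duavtguga -> duavtguga -> duavdguga
lemma: duav; ASPECT=ma; CLASS=em; MOD=zo


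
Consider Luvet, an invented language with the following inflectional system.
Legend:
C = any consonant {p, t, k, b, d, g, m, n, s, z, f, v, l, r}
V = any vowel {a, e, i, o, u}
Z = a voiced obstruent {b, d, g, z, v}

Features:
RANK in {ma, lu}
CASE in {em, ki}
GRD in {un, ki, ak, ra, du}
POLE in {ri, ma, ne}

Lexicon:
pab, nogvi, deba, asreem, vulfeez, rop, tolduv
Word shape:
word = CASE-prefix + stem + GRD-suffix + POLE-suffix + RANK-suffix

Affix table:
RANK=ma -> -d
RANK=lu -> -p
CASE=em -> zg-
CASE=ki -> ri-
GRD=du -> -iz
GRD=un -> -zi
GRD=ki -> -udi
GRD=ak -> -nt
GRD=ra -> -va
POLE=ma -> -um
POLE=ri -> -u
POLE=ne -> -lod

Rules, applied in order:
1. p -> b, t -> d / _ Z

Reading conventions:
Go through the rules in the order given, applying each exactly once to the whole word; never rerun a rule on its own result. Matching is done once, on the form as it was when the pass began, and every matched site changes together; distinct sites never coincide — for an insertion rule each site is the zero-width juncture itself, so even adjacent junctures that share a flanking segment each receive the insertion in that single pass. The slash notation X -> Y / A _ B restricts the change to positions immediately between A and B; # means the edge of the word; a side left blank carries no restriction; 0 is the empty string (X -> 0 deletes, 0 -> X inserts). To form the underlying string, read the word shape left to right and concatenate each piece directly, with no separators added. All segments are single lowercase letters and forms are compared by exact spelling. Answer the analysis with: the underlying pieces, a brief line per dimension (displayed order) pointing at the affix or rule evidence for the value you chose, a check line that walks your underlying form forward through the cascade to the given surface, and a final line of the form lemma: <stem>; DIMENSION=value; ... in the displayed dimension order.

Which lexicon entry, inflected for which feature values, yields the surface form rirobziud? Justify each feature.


underlying: ri-rop-zi-u-d
RANK=ma - signalled by the affix -d
CASE=ki - signalled by the affix ri-
GRD=un - signalled by the affix -zi
POLE=ri - signalled by the affix -u
check: riropziud -> rirobziud
lemma: rop; RANK=ma; CASE=ki; GRD=un; POLE=ri


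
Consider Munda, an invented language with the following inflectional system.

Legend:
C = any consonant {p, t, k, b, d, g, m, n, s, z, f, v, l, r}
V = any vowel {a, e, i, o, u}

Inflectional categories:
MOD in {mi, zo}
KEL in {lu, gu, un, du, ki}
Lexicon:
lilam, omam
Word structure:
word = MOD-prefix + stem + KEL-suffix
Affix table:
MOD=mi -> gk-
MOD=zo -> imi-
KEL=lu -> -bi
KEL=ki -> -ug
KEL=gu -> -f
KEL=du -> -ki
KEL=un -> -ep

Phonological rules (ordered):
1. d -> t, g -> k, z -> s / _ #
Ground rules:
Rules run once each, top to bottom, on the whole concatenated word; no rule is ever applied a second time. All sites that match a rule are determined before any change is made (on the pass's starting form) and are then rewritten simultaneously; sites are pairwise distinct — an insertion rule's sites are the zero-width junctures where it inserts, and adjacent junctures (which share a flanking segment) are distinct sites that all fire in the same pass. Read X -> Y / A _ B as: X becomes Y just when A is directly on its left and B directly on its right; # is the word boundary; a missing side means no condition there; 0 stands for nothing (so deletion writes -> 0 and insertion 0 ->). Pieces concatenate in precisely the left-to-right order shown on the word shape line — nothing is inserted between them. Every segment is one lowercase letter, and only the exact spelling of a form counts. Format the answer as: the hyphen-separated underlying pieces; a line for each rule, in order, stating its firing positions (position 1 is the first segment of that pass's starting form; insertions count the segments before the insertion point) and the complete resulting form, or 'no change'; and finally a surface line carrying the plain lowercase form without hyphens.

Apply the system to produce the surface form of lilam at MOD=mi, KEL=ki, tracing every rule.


underlying: gk-lilam-ug
1. d -> t, g -> k, z -> s / _ #: fires at position(s) 9: gklilamuk
surface: gklilamuk


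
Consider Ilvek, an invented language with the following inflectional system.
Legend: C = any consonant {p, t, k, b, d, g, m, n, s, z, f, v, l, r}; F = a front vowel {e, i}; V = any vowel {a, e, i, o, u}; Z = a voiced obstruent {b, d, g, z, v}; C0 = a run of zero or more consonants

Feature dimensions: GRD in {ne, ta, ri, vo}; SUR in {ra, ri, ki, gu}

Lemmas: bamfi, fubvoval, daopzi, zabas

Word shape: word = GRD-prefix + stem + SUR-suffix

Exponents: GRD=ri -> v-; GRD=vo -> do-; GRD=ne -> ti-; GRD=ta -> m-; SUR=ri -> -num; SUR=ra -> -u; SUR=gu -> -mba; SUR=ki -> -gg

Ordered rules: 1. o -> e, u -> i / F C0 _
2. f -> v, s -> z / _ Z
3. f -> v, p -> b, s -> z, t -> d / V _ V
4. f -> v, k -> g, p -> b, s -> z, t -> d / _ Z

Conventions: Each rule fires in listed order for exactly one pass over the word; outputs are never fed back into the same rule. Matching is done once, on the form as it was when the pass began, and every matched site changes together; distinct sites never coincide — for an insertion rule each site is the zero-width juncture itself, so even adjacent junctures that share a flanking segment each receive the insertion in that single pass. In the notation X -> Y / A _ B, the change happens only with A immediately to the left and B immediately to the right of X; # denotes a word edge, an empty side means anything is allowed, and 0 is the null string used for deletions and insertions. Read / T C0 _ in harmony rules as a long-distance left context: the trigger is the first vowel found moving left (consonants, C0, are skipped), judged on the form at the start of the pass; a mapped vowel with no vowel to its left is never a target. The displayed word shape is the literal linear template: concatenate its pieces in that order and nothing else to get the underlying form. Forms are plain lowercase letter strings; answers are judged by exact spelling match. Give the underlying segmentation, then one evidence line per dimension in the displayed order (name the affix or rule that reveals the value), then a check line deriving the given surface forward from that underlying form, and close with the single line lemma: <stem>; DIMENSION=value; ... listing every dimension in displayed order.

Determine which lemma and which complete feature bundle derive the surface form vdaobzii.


underlying: v-daopzi-u
GRD=ri - signalled by the affix v-
SUR=ra - signalled by the affix -u
check: vdaopziu -> vdaopzii -> vdaopzii -> vdaopzii -> vdaobzii
lemma: daopzi; GRD=ri; SUR=ra


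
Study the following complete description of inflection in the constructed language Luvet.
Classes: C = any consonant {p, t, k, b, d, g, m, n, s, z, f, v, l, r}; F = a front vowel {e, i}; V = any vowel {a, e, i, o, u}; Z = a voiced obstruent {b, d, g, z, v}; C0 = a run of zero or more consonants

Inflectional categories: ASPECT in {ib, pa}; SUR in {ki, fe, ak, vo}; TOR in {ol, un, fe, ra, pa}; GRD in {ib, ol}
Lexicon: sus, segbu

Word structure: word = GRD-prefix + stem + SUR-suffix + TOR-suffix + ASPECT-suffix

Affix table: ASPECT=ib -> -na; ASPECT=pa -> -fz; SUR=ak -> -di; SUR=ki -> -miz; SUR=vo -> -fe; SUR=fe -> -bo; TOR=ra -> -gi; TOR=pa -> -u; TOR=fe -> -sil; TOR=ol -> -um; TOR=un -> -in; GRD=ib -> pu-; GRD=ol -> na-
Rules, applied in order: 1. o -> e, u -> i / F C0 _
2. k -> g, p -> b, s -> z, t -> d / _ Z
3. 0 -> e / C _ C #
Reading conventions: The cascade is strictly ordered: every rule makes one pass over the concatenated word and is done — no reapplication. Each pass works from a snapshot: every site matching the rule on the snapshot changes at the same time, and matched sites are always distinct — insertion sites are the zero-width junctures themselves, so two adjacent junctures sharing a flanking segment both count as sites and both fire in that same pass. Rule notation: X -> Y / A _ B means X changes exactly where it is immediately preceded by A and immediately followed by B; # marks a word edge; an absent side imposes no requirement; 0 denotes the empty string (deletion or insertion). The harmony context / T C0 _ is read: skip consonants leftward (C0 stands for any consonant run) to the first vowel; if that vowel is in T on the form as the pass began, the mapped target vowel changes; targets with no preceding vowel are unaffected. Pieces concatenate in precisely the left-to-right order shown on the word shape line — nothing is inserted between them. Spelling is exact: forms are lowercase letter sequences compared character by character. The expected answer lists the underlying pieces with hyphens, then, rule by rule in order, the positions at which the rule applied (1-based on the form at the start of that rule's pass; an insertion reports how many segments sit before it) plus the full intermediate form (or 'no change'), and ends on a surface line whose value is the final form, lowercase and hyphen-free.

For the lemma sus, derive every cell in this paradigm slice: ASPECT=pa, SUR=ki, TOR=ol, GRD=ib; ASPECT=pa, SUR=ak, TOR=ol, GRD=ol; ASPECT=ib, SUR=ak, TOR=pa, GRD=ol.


cell ASPECT=pa, SUR=ki, TOR=ol, GRD=ib:
underlying: pu-sus-miz-um-fz
1. o -> e, u -> i / F C0 _: fires at position(s) 9: pususmizimfz
2. k -> g, p -> b, s -> z, t -> d / _ Z: no change
3. 0 -> e / C _ C #: inserts after position(s) 11: pususmizimfez
surface: pususmizimfez

cell ASPECT=pa, SUR=ak, TOR=ol, GRD=ol:
underlying: na-sus-di-um-fz
1. o -> e, u -> i / F C0 _: fires at position(s) 8: nasusdiimfz
2. k -> g, p -> b, s -> z, t -> d / _ Z: fires at position(s) 5: nasuzdiimfz
3. 0 -> e / C _ C #: inserts after position(s) 10: nasuzdiimfez
surface: nasuzdiimfez

cell ASPECT=ib, SUR=ak, TOR=pa, GRD=ol:
underlying: na-sus-di-u-na
1. o -> e, u -> i / F C0 _: fires at position(s) 8: nasusdiina
2. k -> g, p -> b, s -> z, t -> d / _ Z: fires at position(s) 5: nasuzdiina
3. 0 -> e / C _ C #: no change
surface: nasuzdiina


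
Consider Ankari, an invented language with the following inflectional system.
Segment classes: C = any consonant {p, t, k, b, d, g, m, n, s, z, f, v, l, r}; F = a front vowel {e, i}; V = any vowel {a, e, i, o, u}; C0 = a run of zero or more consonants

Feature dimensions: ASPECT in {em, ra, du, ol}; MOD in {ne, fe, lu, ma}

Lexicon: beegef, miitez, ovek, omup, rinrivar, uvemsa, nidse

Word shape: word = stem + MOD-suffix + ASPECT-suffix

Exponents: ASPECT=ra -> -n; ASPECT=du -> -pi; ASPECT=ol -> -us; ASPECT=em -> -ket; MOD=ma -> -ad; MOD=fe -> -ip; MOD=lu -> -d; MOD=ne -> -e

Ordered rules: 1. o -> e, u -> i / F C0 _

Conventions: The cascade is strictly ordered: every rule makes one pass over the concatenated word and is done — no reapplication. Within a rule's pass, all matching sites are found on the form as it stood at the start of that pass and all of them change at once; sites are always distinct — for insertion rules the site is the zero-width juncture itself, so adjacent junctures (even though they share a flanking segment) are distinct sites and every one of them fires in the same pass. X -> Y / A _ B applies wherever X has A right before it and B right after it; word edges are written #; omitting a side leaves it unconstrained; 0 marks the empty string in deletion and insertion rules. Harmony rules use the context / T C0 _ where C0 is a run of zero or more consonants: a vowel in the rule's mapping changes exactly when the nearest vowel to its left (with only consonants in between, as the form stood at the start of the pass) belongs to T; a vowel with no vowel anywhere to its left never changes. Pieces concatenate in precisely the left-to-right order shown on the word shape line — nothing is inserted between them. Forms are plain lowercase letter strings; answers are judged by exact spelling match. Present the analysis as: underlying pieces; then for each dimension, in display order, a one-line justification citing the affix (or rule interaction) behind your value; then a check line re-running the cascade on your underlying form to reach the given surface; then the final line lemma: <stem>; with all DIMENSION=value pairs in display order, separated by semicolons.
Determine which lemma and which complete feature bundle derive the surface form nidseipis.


underlying: nidse-ip-us
ASPECT=ol - signalled by the affix -us
MOD=fe - signalled by the affix -ip
check: nidseipus -> nidseipis
lemma: nidse; ASPECT=ol; MOD=fe


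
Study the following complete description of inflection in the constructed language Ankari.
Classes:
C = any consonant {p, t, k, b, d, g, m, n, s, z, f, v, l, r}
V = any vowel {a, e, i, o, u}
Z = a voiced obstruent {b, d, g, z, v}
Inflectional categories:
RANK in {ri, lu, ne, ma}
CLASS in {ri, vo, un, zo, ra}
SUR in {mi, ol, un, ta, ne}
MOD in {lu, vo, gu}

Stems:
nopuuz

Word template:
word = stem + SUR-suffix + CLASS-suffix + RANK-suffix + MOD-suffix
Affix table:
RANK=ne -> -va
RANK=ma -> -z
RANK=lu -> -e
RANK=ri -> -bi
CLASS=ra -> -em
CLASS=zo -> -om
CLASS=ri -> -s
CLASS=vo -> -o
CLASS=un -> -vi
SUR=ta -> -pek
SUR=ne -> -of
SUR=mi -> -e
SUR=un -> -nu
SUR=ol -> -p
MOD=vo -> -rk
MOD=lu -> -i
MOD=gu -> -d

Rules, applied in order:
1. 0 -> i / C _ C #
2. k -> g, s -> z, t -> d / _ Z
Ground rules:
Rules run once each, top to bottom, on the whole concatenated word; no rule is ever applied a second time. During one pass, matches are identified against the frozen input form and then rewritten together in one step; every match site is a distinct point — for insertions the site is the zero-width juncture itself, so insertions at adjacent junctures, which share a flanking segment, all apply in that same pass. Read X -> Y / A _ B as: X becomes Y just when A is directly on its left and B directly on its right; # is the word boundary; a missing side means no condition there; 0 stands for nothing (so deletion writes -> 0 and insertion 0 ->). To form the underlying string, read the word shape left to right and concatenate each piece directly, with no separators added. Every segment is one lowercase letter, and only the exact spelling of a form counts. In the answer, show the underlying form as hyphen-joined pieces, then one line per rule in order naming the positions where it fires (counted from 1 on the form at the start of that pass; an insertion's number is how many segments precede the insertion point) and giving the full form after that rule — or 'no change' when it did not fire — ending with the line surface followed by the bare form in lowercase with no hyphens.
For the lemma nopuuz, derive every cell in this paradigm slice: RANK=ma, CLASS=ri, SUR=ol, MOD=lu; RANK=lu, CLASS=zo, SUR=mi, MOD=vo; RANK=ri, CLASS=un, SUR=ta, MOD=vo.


cell RANK=ma, CLASS=ri, SUR=ol, MOD=lu:
underlying: nopuuz-p-s-z-i
1. 0 -> i / C _ C #: no change
2. k -> g, s -> z, t -> d / _ Z: fires at position(s) 8: nopuuzpzzi
surface: nopuuzpzzi

cell RANK=lu, CLASS=zo, SUR=mi, MOD=vo:
underlying: nopuuz-e-om-e-rk
1. 0 -> i / C _ C #: inserts after position(s) 11: nopuuzeomerik
2. k -> g, s -> z, t -> d / _ Z: no change
surface: nopuuzeomerik

cell RANK=ri, CLASS=un, SUR=ta, MOD=vo:
underlying: nopuuz-pek-vi-bi-rk
1. 0 -> i / C _ C #: inserts after position(s) 14: nopuuzpekvibirik
2. k -> g, s -> z, t -> d / _ Z: fires at position(s) 9: nopuuzpegvibirik
surface: nopuuzpegvibirik


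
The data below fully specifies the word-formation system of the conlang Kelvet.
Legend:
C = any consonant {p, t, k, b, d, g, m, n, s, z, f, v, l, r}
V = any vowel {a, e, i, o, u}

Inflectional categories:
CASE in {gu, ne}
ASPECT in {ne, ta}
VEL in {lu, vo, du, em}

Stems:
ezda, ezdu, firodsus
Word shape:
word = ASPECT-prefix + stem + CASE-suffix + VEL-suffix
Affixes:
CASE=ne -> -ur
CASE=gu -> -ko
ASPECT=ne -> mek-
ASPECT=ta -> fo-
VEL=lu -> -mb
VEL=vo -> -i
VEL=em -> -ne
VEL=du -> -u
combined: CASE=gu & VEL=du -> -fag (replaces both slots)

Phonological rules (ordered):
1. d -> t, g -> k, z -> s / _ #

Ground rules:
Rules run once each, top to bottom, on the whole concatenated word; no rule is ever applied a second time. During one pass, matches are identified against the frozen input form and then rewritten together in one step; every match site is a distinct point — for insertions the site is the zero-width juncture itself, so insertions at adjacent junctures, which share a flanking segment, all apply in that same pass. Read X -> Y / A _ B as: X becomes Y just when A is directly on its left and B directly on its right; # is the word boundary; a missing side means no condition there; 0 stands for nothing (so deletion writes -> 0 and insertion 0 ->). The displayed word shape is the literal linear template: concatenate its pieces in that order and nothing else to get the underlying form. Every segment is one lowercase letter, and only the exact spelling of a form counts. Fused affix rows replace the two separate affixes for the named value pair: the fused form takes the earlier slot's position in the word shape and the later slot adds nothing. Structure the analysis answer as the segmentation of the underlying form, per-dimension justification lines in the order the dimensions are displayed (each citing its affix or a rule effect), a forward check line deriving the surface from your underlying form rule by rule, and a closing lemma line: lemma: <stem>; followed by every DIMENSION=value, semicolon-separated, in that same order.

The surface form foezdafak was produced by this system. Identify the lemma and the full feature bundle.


underlying: fo-ezda-fag
CASE=gu - signalled by the combined affix row
ASPECT=ta - signalled by the affix fo-
VEL=du - signalled by the combined affix row
check: foezdafag -> foezdafak
lemma: ezda; CASE=gu; ASPECT=ta; VEL=du


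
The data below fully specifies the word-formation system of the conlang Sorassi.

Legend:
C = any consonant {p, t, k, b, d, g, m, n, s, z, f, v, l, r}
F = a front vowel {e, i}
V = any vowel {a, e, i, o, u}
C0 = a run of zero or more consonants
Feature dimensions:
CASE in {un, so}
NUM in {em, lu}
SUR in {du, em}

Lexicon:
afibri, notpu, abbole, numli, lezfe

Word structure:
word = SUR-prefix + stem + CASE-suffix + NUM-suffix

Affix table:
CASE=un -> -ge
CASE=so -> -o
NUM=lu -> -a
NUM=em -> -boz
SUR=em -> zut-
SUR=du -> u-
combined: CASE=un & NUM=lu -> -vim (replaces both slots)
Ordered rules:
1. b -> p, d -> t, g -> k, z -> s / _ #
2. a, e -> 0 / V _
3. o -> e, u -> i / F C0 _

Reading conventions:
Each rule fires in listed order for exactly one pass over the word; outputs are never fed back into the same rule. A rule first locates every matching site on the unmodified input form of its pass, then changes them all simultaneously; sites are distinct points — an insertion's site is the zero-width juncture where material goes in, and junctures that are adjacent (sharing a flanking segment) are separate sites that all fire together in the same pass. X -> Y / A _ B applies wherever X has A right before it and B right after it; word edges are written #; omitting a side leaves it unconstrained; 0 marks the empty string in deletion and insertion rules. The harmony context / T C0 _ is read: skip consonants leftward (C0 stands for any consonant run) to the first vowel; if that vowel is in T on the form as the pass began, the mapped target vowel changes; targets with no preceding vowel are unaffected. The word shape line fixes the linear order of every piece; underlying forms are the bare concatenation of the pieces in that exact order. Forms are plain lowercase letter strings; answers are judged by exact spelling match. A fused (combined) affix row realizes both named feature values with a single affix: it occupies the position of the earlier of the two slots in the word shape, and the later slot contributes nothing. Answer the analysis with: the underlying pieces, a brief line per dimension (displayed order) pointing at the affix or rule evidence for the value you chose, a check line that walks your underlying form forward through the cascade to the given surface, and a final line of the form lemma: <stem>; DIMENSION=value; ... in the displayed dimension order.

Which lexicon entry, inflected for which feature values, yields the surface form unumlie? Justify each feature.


underlying: u-numli-o-a
CASE=so - signalled by the affix -o
NUM=lu - signalled by the affix -a
SUR=du - signalled by the affix u-
check: unumlioa -> unumlioa -> unumlio -> unumlie
lemma: numli; CASE=so; NUM=lu; SUR=du


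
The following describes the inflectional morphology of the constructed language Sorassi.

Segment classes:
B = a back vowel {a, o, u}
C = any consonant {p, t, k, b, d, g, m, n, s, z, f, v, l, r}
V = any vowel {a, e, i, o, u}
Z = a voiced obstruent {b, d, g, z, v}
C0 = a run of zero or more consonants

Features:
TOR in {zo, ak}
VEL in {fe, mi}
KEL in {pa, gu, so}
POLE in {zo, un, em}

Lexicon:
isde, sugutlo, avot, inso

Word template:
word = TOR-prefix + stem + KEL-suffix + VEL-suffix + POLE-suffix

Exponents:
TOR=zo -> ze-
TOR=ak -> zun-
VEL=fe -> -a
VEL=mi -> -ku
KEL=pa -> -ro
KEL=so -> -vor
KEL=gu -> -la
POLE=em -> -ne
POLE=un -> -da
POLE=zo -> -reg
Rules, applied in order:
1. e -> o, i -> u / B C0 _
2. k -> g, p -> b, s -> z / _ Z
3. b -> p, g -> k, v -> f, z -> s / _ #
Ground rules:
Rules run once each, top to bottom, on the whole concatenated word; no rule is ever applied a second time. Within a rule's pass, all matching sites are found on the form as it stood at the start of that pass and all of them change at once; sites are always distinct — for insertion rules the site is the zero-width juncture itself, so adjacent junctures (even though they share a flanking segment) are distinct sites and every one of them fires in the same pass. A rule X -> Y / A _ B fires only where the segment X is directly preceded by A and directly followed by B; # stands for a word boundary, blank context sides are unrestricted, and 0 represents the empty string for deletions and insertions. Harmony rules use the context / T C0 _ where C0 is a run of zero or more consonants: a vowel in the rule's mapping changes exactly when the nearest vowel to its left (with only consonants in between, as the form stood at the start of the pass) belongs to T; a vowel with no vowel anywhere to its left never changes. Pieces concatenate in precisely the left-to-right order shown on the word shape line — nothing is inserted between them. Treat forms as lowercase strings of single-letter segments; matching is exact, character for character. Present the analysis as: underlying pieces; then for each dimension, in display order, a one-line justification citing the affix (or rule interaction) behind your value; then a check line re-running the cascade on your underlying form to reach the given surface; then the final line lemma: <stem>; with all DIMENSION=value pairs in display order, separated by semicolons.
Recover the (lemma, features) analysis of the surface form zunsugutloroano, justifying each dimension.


underlying: zun-sugutlo-ro-a-ne
TOR=ak - signalled by the affix zun-
VEL=fe - signalled by the affix -a
KEL=pa - signalled by the affix -ro
POLE=em - signalled by the affix -ne
check: zunsugutloroane -> zunsugutloroano -> zunsugutloroano -> zunsugutloroano
lemma: sugutlo; TOR=ak; VEL=fe; KEL=pa; POLE=em


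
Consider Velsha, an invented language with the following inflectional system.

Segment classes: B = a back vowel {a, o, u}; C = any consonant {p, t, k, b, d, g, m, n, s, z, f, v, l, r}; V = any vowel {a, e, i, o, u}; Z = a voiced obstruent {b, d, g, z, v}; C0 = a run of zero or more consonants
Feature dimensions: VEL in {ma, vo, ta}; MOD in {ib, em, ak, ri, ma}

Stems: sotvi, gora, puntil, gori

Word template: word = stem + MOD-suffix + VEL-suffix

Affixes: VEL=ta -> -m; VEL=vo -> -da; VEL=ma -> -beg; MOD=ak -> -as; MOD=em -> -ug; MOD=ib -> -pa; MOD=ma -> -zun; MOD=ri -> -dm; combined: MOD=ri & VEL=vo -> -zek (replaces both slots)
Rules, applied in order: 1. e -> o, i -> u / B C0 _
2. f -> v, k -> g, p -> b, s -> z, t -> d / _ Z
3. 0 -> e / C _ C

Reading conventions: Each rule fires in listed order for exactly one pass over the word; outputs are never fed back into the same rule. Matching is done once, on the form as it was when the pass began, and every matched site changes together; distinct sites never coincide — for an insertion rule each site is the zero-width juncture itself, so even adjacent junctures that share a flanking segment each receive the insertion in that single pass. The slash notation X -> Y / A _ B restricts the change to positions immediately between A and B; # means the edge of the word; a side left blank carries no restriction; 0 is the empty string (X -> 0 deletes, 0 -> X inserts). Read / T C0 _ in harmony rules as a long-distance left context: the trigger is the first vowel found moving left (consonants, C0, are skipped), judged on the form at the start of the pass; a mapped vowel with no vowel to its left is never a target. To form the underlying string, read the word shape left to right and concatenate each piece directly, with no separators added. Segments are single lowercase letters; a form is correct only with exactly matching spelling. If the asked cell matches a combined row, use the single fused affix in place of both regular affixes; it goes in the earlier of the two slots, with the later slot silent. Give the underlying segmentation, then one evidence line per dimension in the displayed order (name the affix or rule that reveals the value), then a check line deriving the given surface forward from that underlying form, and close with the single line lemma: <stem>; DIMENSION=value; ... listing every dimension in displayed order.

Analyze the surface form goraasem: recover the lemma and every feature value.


underlying: gora-as-m
VEL=ta - signalled by the affix -m
MOD=ak - signalled by the affix -as
check: goraasm -> goraasm -> goraasm -> goraasem
lemma: gora; VEL=ta; MOD=ak
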